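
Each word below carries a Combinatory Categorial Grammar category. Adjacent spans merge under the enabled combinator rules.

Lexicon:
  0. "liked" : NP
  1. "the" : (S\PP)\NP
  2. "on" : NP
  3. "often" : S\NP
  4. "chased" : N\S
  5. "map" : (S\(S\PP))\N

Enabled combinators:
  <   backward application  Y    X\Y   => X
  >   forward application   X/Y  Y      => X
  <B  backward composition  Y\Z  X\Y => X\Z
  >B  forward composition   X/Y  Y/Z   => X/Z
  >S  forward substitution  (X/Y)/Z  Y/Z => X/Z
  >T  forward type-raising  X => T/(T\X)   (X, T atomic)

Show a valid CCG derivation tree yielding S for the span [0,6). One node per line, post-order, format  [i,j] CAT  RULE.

[0,1] NP  lex  "liked"
[1,2] (S\PP)\NP  lex  "the"
[0,2] S\PP  <  k=1
[2,3] NP  lex  "on"
[3,4] S\NP  lex  "often"
[4,5] N\S  lex  "chased"
[3,5] N\NP  <B  k=4
[2,5] N  <  k=3
[5,6] (S\(S\PP))\N  lex  "map"
[2,6] S\(S\PP)  <  k=5
[0,6] S  <  k=2

[0,6] S   <
  [0,2] S\PP   <
    [0,1] "liked" : NP
    [1,2] "the" : (S\PP)\NP
  [2,6] S\(S\PP)   <
    [2,5] N   <
      [2,3] "on" : NP
      [3,5] N\NP   <B
        [3,4] "often" : S\NP
        [4,5] "chased" : N\S
    [5,6] "map" : (S\(S\PP))\N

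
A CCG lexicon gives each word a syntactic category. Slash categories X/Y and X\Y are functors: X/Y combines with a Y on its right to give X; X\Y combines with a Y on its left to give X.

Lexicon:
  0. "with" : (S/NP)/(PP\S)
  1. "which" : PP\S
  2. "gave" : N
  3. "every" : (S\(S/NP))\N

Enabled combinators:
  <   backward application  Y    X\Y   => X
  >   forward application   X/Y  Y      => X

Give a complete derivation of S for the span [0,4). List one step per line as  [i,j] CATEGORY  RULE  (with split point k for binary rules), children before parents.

[0,1] (S/NP)/(PP\S)  lex  "with"
[1,2] PP\S  lex  "which"
[0,2] S/NP  >  k=1
[2,3] N  lex  "gave"
[3,4] (S\(S/NP))\N  lex  "every"
[2,4] S\(S/NP)  <  k=3
[0,4] S  <  k=2

[0,4] S   <
  [0,2] S/NP   >
    [0,1] "with" : (S/NP)/(PP\S)
    [1,2] "which" : PP\S
  [2,4] S\(S/NP)   <
    [2,3] "gave" : N
    [3,4] "every" : (S\(S/NP))\N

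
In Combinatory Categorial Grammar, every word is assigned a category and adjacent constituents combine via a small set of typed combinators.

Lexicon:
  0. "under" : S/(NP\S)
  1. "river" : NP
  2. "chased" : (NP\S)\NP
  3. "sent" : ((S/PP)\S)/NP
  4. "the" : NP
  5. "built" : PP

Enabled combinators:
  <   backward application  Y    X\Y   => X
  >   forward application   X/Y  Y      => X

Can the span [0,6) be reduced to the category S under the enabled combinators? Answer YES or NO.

[0,6] S   >
  [0,5] S/PP   <
    [0,3] S   >
      [0,1] "under" : S/(NP\S)
      [1,3] NP\S   <
        [1,2] "river" : NP
        [2,3] "chased" : (NP\S)\NP
    [3,5] (S/PP)\S   >
      [3,4] "sent" : ((S/PP)\S)/NP
      [4,5] "the" : NP
  [5,6] "built" : PP

YES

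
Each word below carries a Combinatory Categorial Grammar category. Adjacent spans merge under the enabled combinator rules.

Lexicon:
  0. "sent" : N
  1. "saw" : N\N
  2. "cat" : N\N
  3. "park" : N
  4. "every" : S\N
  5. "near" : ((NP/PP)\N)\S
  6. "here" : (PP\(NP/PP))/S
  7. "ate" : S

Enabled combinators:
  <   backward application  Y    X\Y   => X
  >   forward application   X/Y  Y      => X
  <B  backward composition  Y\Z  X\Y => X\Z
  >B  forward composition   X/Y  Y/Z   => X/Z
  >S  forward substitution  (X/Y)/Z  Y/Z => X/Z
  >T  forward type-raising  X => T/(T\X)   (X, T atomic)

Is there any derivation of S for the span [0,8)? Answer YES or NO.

N N\N N\N N S\N ((NP/PP)\N)\S (PP\(NP/PP))/S S
CKY chart[0,8] = {N/(N\PP), NP/(NP\PP), PP, PP/(PP\PP), S/(S\PP)}; S ∉ chart

NO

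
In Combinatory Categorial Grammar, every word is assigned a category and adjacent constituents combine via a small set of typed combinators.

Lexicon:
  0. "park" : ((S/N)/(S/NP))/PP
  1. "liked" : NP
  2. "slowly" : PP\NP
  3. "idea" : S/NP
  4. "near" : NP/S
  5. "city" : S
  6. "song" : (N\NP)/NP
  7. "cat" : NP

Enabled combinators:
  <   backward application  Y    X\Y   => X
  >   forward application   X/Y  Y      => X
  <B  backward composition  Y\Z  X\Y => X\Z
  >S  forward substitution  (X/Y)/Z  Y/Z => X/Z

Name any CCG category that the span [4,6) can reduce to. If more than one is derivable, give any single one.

NP

[0,8] S   >
  [0,4] S/N   >
    [0,3] (S/N)/(S/NP)   >
      [0,1] "park" : ((S/N)/(S/NP))/PP
      [1,3] PP   <
        [1,2] "liked" : NP
        [2,3] "slowly" : PP\NP
    [3,4] "idea" : S/NP
  [4,8] N   <
    [4,6] NP   >
      [4,5] "near" : NP/S
      [5,6] "city" : S
    [6,8] N\NP   >
      [6,7] "song" : (N\NP)/NP
      [7,8] "cat" : NP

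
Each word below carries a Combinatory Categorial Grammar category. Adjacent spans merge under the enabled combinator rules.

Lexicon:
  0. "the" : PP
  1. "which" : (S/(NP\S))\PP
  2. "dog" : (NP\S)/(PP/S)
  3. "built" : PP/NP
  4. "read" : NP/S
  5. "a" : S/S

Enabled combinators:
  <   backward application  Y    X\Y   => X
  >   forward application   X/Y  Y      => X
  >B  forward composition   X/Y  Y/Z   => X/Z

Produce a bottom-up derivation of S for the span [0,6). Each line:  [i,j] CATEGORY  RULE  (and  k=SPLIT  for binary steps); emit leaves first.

[0,6] S   >
  [0,2] S/(NP\S)   <
    [0,1] "the" : PP
    [1,2] "which" : (S/(NP\S))\PP
  [2,6] NP\S   >
    [2,3] "dog" : (NP\S)/(PP/S)
    [3,6] PP/S   >B
      [3,5] PP/S   >B
        [3,4] "built" : PP/NP
        [4,5] "read" : NP/S
      [5,6] "a" : S/S

[0,1] PP  lex  "the"
[1,2] (S/(NP\S))\PP  lex  "which"
[0,2] S/(NP\S)  <  k=1
[2,3] (NP\S)/(PP/S)  lex  "dog"
[3,4] PP/NP  lex  "built"
[4,5] NP/S  lex  "read"
[3,5] PP/S  >B  k=4
[5,6] S/S  lex  "a"
[3,6] PP/S  >B  k=5
[2,6] NP\S  >  k=3
[0,6] S  >  k=2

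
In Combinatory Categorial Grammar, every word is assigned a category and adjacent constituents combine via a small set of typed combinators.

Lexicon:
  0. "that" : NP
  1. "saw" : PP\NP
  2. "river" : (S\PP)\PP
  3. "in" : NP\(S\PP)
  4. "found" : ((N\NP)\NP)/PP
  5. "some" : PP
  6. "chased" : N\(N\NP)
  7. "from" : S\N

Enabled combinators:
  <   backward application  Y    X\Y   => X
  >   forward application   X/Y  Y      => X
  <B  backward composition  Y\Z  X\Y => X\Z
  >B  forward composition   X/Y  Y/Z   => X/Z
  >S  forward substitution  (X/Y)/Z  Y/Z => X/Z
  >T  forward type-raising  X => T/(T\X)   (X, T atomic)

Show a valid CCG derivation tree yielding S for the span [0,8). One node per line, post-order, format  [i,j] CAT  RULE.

[0,8] S   <
  [0,7] N   <
    [0,6] N\NP   <
      [0,4] NP   <
        [0,2] PP   >
          [0,1] PP/(PP\NP)   >T
            [0,1] "that" : NP
          [1,2] "saw" : PP\NP
        [2,4] NP\PP   <B
          [2,3] "river" : (S\PP)\PP
          [3,4] "in" : NP\(S\PP)
      [4,6] (N\NP)\NP   >
        [4,5] "found" : ((N\NP)\NP)/PP
        [5,6] "some" : PP
    [6,7] "chased" : N\(N\NP)
  [7,8] "from" : S\N

[0,1] NP  lex  "that"
[0,1] PP/(PP\NP)  >T
[1,2] PP\NP  lex  "saw"
[0,2] PP  >  k=1
[2,3] (S\PP)\PP  lex  "river"
[3,4] NP\(S\PP)  lex  "in"
[2,4] NP\PP  <B  k=3
[0,4] NP  <  k=2
[4,5] ((N\NP)\NP)/PP  lex  "found"
[5,6] PP  lex  "some"
[4,6] (N\NP)\NP  >  k=5
[0,6] N\NP  <  k=4
[6,7] N\(N\NP)  lex  "chased"
[0,7] N  <  k=6
[7,8] S\N  lex  "from"
[0,8] S  <  k=7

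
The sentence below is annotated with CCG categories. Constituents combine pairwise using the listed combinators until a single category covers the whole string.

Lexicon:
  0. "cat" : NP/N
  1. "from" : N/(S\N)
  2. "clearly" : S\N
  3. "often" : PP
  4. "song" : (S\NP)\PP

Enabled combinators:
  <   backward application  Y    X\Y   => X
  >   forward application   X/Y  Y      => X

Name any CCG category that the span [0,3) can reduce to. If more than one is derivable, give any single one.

NP

[0,5] S   <
  [0,3] NP   >
    [0,1] "cat" : NP/N
    [1,3] N   >
      [1,2] "from" : N/(S\N)
      [2,3] "clearly" : S\N
  [3,5] S\NP   <
    [3,4] "often" : PP
    [4,5] "song" : (S\NP)\PP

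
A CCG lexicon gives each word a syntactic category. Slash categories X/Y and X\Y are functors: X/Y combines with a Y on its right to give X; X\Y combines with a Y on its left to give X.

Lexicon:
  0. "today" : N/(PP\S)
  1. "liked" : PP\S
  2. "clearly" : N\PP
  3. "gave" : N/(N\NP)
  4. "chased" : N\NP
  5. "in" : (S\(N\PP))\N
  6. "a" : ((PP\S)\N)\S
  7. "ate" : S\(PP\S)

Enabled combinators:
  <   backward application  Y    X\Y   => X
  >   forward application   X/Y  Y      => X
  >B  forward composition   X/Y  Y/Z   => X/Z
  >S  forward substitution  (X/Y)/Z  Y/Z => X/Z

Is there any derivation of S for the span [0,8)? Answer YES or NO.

YES

[0,8] S   <
  [0,7] PP\S   <
    [0,2] N   >
      [0,1] "today" : N/(PP\S)
      [1,2] "liked" : PP\S
    [2,7] (PP\S)\N   <
      [2,6] S   <
        [2,3] "clearly" : N\PP
        [3,6] S\(N\PP)   <
          [3,5] N   >
            [3,4] "gave" : N/(N\NP)
            [4,5] "chased" : N\NP
          [5,6] "in" : (S\(N\PP))\N
      [6,7] "a" : ((PP\S)\N)\S
  [7,8] "ate" : S\(PP\S)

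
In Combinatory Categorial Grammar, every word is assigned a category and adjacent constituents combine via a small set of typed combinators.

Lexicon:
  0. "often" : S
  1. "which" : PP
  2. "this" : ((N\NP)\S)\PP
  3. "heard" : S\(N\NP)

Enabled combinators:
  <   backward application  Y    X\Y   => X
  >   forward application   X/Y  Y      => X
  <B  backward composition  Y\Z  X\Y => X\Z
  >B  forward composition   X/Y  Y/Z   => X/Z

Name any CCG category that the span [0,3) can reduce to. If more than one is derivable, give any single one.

[0,4] S   <
  [0,3] N\NP   <
    [0,1] "often" : S
    [1,3] (N\NP)\S   <
      [1,2] "which" : PP
      [2,3] "this" : ((N\NP)\S)\PP
  [3,4] "heard" : S\(N\NP)

N\NP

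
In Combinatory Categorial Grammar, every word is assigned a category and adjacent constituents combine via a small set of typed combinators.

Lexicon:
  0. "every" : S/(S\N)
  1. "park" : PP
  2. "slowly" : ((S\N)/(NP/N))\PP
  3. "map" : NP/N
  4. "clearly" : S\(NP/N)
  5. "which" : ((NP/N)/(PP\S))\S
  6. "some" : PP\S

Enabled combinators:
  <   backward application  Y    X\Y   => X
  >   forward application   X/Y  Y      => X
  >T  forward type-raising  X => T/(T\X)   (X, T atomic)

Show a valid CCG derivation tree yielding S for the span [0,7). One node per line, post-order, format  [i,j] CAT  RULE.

[0,7] S   >
  [0,1] "every" : S/(S\N)
  [1,7] S\N   >
    [1,3] (S\N)/(NP/N)   <
      [1,2] "park" : PP
      [2,3] "slowly" : ((S\N)/(NP/N))\PP
    [3,7] NP/N   >
      [3,6] (NP/N)/(PP\S)   <
        [3,5] S   <
          [3,4] "map" : NP/N
          [4,5] "clearly" : S\(NP/N)
        [5,6] "which" : ((NP/N)/(PP\S))\S
      [6,7] "some" : PP\S

[0,1] S/(S\N)  lex  "every"
[1,2] PP  lex  "park"
[2,3] ((S\N)/(NP/N))\PP  lex  "slowly"
[1,3] (S\N)/(NP/N)  <  k=2
[3,4] NP/N  lex  "map"
[4,5] S\(NP/N)  lex  "clearly"
[3,5] S  <  k=4
[5,6] ((NP/N)/(PP\S))\S  lex  "which"
[3,6] (NP/N)/(PP\S)  <  k=5
[6,7] PP\S  lex  "some"
[3,7] NP/N  >  k=6
[1,7] S\N  >  k=3
[0,7] S  >  k=1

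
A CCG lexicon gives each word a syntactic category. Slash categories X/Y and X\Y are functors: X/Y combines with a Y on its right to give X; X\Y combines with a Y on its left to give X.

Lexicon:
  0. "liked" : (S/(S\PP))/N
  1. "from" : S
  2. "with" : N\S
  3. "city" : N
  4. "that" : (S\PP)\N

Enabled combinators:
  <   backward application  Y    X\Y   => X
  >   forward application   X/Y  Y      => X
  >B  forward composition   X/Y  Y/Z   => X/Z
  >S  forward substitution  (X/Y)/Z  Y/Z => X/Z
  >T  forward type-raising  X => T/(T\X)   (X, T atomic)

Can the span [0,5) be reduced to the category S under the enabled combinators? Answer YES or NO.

YES

[0,5] S   >
  [0,3] S/(S\PP)   >
    [0,1] "liked" : (S/(S\PP))/N
    [1,3] N   >
      [1,2] N/(N\S)   >T
        [1,2] "from" : S
      [2,3] "with" : N\S
  [3,5] S\PP   <
    [3,4] "city" : N
    [4,5] "that" : (S\PP)\N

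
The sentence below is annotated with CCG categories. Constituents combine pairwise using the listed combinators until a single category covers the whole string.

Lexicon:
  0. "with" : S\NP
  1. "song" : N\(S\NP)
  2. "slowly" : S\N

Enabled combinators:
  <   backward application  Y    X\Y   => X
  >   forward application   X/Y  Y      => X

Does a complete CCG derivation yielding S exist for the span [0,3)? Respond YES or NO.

YES

[0,3] S   <
  [0,2] N   <
    [0,1] "with" : S\NP
    [1,2] "song" : N\(S\NP)
  [2,3] "slowly" : S\N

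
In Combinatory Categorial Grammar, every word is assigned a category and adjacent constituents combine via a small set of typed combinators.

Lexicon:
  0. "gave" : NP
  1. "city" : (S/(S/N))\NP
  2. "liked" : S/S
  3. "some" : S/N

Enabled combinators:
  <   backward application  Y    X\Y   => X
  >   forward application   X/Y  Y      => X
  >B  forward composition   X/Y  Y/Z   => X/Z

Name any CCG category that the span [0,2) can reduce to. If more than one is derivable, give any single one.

S/(S/N)

[0,4] S   >
  [0,2] S/(S/N)   <
    [0,1] "gave" : NP
    [1,2] "city" : (S/(S/N))\NP
  [2,4] S/N   >B
    [2,3] "liked" : S/S
    [3,4] "some" : S/N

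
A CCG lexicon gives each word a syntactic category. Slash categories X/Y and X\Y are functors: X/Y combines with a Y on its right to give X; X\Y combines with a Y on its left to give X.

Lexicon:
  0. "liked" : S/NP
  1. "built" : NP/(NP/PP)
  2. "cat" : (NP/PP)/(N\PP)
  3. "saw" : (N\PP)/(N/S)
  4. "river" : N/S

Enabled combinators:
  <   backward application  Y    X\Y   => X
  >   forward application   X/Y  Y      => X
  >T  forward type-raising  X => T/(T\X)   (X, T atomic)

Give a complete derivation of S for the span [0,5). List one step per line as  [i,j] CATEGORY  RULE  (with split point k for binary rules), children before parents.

[0,1] S/NP  lex  "liked"
[1,2] NP/(NP/PP)  lex  "built"
[2,3] (NP/PP)/(N\PP)  lex  "cat"
[3,4] (N\PP)/(N/S)  lex  "saw"
[4,5] N/S  lex  "river"
[3,5] N\PP  >  k=4
[2,5] NP/PP  >  k=3
[1,5] NP  >  k=2
[0,5] S  >  k=1

[0,5] S   >
  [0,1] "liked" : S/NP
  [1,5] NP   >
    [1,2] "built" : NP/(NP/PP)
    [2,5] NP/PP   >
      [2,3] "cat" : (NP/PP)/(N\PP)
      [3,5] N\PP   >
        [3,4] "saw" : (N\PP)/(N/S)
        [4,5] "river" : N/S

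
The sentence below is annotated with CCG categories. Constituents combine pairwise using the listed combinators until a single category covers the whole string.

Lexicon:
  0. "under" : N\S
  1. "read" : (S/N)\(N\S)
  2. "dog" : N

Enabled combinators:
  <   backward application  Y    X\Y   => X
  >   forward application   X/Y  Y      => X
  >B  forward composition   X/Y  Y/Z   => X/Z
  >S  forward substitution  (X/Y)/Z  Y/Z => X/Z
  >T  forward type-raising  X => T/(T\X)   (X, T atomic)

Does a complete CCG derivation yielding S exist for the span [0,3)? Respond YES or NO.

YES

[0,3] S   >
  [0,2] S/N   <
    [0,1] "under" : N\S
    [1,2] "read" : (S/N)\(N\S)
  [2,3] "dog" : N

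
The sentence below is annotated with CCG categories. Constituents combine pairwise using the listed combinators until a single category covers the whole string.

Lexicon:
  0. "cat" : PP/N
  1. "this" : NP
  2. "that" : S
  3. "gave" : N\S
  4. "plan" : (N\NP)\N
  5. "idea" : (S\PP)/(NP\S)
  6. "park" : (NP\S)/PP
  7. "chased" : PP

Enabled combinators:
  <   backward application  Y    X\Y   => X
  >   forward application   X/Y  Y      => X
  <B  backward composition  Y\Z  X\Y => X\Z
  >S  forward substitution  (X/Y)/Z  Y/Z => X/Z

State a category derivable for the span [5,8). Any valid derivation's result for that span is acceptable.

S\PP

[0,8] S   <
  [0,5] PP   >
    [0,1] "cat" : PP/N
    [1,5] N   <
      [1,2] "this" : NP
      [2,5] N\NP   <
        [2,4] N   <
          [2,3] "that" : S
          [3,4] "gave" : N\S
        [4,5] "plan" : (N\NP)\N
  [5,8] S\PP   >
    [5,6] "idea" : (S\PP)/(NP\S)
    [6,8] NP\S   >
      [6,7] "park" : (NP\S)/PP
      [7,8] "chased" : PP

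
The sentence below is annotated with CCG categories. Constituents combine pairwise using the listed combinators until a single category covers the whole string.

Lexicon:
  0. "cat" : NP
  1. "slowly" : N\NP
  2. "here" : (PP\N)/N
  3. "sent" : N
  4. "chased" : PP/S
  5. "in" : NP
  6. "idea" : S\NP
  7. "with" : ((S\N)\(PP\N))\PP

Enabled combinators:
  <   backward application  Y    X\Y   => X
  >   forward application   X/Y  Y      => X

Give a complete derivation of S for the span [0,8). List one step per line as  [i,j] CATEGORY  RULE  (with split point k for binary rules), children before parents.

[0,8] S   <
  [0,2] N   <
    [0,1] "cat" : NP
    [1,2] "slowly" : N\NP
  [2,8] S\N   <
    [2,4] PP\N   >
      [2,3] "here" : (PP\N)/N
      [3,4] "sent" : N
    [4,8] (S\N)\(PP\N)   <
      [4,7] PP   >
        [4,5] "chased" : PP/S
        [5,7] S   <
          [5,6] "in" : NP
          [6,7] "idea" : S\NP
      [7,8] "with" : ((S\N)\(PP\N))\PP

[0,1] NP  lex  "cat"
[1,2] N\NP  lex  "slowly"
[0,2] N  <  k=1
[2,3] (PP\N)/N  lex  "here"
[3,4] N  lex  "sent"
[2,4] PP\N  >  k=3
[4,5] PP/S  lex  "chased"
[5,6] NP  lex  "in"
[6,7] S\NP  lex  "idea"
[5,7] S  <  k=6
[4,7] PP  >  k=5
[7,8] ((S\N)\(PP\N))\PP  lex  "with"
[4,8] (S\N)\(PP\N)  <  k=7
[2,8] S\N  <  k=4
[0,8] S  <  k=2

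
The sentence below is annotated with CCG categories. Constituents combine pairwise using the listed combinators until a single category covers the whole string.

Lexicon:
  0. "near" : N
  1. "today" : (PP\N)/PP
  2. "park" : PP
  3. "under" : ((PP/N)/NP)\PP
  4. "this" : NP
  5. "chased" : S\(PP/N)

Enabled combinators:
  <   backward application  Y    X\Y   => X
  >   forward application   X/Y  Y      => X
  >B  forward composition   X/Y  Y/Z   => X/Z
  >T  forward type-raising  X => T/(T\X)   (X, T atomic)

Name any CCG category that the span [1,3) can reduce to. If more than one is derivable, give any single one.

PP\N

[0,6] S   <
  [0,5] PP/N   >
    [0,4] (PP/N)/NP   <
      [0,3] PP   >
        [0,1] PP/(PP\N)   >T
          [0,1] "near" : N
        [1,3] PP\N   >
          [1,2] "today" : (PP\N)/PP
          [2,3] "park" : PP
      [3,4] "under" : ((PP/N)/NP)\PP
    [4,5] "this" : NP
  [5,6] "chased" : S\(PP/N)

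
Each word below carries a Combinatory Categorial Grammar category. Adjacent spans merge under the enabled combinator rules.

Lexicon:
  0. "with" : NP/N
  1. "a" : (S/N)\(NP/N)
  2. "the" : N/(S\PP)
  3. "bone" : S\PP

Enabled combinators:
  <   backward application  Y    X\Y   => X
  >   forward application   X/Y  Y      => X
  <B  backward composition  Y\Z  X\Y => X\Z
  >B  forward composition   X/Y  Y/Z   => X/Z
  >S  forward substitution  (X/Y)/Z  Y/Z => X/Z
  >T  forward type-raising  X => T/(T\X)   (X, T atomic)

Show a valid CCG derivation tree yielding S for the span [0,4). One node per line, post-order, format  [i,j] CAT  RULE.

[0,4] S   >
  [0,2] S/N   <
    [0,1] "with" : NP/N
    [1,2] "a" : (S/N)\(NP/N)
  [2,4] N   >
    [2,3] "the" : N/(S\PP)
    [3,4] "bone" : S\PP

[0,1] NP/N  lex  "with"
[1,2] (S/N)\(NP/N)  lex  "a"
[0,2] S/N  <  k=1
[2,3] N/(S\PP)  lex  "the"
[3,4] S\PP  lex  "bone"
[2,4] N  >  k=3
[0,4] S  >  k=2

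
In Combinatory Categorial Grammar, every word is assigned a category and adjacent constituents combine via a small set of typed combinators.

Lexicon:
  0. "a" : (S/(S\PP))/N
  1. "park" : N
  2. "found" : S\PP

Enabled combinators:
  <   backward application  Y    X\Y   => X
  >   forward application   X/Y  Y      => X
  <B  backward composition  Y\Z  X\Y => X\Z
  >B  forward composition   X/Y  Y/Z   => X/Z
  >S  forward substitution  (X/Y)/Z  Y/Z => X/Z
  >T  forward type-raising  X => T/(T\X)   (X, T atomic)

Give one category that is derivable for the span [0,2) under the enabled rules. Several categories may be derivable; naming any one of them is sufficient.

[0,3] S   >
  [0,2] S/(S\PP)   >
    [0,1] "a" : (S/(S\PP))/N
    [1,2] "park" : N
  [2,3] "found" : S\PP

S/(S\PP)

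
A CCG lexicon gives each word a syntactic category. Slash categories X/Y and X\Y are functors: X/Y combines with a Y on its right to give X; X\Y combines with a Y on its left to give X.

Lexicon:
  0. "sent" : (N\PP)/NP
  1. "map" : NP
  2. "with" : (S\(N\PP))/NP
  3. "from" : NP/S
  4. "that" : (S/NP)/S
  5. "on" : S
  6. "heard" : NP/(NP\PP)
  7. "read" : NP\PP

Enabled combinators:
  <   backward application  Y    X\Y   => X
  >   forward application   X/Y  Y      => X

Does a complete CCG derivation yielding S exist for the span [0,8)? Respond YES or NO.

YES

[0,8] S   <
  [0,2] N\PP   >
    [0,1] "sent" : (N\PP)/NP
    [1,2] "map" : NP
  [2,8] S\(N\PP)   >
    [2,3] "with" : (S\(N\PP))/NP
    [3,8] NP   >
      [3,4] "from" : NP/S
      [4,8] S   >
        [4,6] S/NP   >
          [4,5] "that" : (S/NP)/S
          [5,6] "on" : S
        [6,8] NP   >
          [6,7] "heard" : NP/(NP\PP)
          [7,8] "read" : NP\PP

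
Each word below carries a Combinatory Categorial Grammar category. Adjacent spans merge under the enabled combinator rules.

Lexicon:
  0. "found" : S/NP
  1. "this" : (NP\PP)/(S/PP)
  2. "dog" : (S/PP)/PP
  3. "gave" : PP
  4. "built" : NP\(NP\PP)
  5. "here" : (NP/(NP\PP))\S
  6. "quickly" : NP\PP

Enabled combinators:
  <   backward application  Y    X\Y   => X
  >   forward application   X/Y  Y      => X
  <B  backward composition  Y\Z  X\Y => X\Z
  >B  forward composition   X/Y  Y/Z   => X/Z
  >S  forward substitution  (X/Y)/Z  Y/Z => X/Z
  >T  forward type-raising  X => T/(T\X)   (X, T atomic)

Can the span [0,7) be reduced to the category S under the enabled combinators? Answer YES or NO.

NO

S/NP (NP\PP)/(S/PP) (S/PP)/PP PP NP\(NP\PP) (NP/(NP\PP))\S NP\PP
CKY chart[0,7] = {N/(N\NP), NP, NP/(NP\NP), PP/(PP\NP), S/(S\NP)}; S ∉ chart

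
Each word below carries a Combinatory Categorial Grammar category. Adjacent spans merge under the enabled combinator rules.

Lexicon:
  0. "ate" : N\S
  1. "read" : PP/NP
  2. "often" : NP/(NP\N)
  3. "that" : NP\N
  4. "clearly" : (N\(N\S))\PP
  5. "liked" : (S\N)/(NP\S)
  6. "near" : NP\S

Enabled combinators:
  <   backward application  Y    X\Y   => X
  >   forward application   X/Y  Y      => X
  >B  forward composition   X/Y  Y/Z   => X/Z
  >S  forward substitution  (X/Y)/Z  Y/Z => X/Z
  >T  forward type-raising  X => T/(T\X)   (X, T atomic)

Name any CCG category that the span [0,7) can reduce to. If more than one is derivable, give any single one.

[0,7] S   <
  [0,5] N   <
    [0,1] "ate" : N\S
    [1,5] N\(N\S)   <
      [1,4] PP   >
        [1,2] "read" : PP/NP
        [2,4] NP   >
          [2,3] "often" : NP/(NP\N)
          [3,4] "that" : NP\N
      [4,5] "clearly" : (N\(N\S))\PP
  [5,7] S\N   >
    [5,6] "liked" : (S\N)/(NP\S)
    [6,7] "near" : NP\S

S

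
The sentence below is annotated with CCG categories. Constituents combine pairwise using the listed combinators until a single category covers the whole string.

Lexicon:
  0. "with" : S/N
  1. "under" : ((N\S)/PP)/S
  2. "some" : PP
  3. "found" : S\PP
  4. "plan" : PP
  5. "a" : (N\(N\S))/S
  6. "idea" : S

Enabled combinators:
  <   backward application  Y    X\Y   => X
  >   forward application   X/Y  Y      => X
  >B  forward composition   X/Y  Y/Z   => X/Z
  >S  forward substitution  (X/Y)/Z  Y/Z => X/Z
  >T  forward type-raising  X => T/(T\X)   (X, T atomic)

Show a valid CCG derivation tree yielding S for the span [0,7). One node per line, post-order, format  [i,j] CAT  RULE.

[0,1] S/N  lex  "with"
[1,2] ((N\S)/PP)/S  lex  "under"
[2,3] PP  lex  "some"
[3,4] S\PP  lex  "found"
[2,4] S  <  k=3
[1,4] (N\S)/PP  >  k=2
[4,5] PP  lex  "plan"
[1,5] N\S  >  k=4
[5,6] (N\(N\S))/S  lex  "a"
[6,7] S  lex  "idea"
[5,7] N\(N\S)  >  k=6
[1,7] N  <  k=5
[0,7] S  >  k=1

[0,7] S   >
  [0,1] "with" : S/N
  [1,7] N   <
    [1,5] N\S   >
      [1,4] (N\S)/PP   >
        [1,2] "under" : ((N\S)/PP)/S
        [2,4] S   <
          [2,3] "some" : PP
          [3,4] "found" : S\PP
      [4,5] "plan" : PP
    [5,7] N\(N\S)   >
      [5,6] "a" : (N\(N\S))/S
      [6,7] "idea" : S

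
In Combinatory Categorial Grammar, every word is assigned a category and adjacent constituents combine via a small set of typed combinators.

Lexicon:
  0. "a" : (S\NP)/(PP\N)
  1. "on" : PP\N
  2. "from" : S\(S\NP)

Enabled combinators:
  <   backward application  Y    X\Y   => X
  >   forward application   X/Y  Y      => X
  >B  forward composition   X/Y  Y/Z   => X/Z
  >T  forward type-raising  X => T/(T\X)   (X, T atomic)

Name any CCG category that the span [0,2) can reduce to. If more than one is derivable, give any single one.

S\NP

[0,3] S   <
  [0,2] S\NP   >
    [0,1] "a" : (S\NP)/(PP\N)
    [1,2] "on" : PP\N
  [2,3] "from" : S\(S\NP)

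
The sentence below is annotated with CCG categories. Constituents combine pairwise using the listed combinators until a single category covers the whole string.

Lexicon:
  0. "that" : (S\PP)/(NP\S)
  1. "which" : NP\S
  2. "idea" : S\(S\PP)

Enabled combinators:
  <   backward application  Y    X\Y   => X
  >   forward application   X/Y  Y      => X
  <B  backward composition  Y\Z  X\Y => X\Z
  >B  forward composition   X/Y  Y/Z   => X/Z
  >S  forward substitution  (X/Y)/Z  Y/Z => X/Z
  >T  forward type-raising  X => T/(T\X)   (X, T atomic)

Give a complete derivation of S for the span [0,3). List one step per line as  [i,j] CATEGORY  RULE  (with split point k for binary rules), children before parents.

[0,1] (S\PP)/(NP\S)  lex  "that"
[1,2] NP\S  lex  "which"
[0,2] S\PP  >  k=1
[2,3] S\(S\PP)  lex  "idea"
[0,3] S  <  k=2

[0,3] S   <
  [0,2] S\PP   >
    [0,1] "that" : (S\PP)/(NP\S)
    [1,2] "which" : NP\S
  [2,3] "idea" : S\(S\PP)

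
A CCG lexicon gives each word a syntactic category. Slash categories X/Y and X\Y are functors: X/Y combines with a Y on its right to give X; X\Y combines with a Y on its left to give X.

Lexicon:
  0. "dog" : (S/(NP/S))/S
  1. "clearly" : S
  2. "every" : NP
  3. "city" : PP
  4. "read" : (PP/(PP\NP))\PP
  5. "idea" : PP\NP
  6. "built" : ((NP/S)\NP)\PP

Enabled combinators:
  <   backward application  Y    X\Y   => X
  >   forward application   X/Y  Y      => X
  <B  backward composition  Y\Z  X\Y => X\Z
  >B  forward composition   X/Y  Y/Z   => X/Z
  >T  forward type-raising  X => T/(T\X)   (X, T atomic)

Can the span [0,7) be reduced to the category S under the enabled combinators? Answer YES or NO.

YES

[0,7] S   >
  [0,2] S/(NP/S)   >
    [0,1] "dog" : (S/(NP/S))/S
    [1,2] "clearly" : S
  [2,7] NP/S   <
    [2,3] "every" : NP
    [3,7] (NP/S)\NP   <
      [3,6] PP   >
        [3,5] PP/(PP\NP)   <
          [3,4] "city" : PP
          [4,5] "read" : (PP/(PP\NP))\PP
        [5,6] "idea" : PP\NP
      [6,7] "built" : ((NP/S)\NP)\PP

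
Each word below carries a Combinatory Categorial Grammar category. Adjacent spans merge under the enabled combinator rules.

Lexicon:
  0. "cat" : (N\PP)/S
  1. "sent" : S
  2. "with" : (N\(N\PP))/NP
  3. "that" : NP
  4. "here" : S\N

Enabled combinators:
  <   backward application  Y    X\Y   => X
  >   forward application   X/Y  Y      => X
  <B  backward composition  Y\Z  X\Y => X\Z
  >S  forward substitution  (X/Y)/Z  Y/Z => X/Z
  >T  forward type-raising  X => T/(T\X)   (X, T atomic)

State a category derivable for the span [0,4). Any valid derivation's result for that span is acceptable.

N

[0,5] S   <
  [0,4] N   <
    [0,2] N\PP   >
      [0,1] "cat" : (N\PP)/S
      [1,2] "sent" : S
    [2,4] N\(N\PP)   >
      [2,3] "with" : (N\(N\PP))/NP
      [3,4] "that" : NP
  [4,5] "here" : S\N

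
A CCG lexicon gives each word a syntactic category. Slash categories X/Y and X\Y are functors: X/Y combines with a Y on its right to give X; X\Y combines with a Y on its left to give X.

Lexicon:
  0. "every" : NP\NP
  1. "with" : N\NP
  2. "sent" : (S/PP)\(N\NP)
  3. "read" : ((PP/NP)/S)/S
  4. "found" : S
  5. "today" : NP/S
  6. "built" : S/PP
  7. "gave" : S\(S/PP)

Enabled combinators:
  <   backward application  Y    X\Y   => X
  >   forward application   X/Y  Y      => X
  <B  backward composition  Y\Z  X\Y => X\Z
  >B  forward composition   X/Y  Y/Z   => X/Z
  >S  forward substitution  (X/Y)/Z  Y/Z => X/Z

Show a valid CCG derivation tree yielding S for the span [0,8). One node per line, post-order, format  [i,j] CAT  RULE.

[0,8] S   >
  [0,3] S/PP   <
    [0,2] N\NP   <B
      [0,1] "every" : NP\NP
      [1,2] "with" : N\NP
    [2,3] "sent" : (S/PP)\(N\NP)
  [3,8] PP   >
    [3,6] PP/S   >S
      [3,5] (PP/NP)/S   >
        [3,4] "read" : ((PP/NP)/S)/S
        [4,5] "found" : S
      [5,6] "today" : NP/S
    [6,8] S   <
      [6,7] "built" : S/PP
      [7,8] "gave" : S\(S/PP)

[0,1] NP\NP  lex  "every"
[1,2] N\NP  lex  "with"
[0,2] N\NP  <B  k=1
[2,3] (S/PP)\(N\NP)  lex  "sent"
[0,3] S/PP  <  k=2
[3,4] ((PP/NP)/S)/S  lex  "read"
[4,5] S  lex  "found"
[3,5] (PP/NP)/S  >  k=4
[5,6] NP/S  lex  "today"
[3,6] PP/S  >S  k=5
[6,7] S/PP  lex  "built"
[7,8] S\(S/PP)  lex  "gave"
[6,8] S  <  k=7
[3,8] PP  >  k=6
[0,8] S  >  k=3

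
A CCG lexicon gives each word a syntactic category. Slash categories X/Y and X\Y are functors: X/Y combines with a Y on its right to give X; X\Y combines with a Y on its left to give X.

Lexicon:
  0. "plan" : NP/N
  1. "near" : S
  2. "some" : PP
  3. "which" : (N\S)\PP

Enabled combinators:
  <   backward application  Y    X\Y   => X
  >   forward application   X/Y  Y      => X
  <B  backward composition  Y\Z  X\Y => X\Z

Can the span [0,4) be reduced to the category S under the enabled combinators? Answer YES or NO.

NP/N S PP (N\S)\PP
CKY chart[0,4] = {NP}; S ∉ chart

NO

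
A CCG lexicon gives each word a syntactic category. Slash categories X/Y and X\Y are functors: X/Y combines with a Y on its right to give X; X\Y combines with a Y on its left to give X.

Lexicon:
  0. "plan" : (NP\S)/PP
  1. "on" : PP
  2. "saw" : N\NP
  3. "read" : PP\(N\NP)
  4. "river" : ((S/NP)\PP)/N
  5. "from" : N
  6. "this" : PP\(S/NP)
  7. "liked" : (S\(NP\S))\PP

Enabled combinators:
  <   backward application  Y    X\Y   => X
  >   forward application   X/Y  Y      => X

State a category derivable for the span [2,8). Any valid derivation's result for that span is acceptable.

S\(NP\S)

[0,8] S   <
  [0,2] NP\S   >
    [0,1] "plan" : (NP\S)/PP
    [1,2] "on" : PP
  [2,8] S\(NP\S)   <
    [2,7] PP   <
      [2,6] S/NP   <
        [2,4] PP   <
          [2,3] "saw" : N\NP
          [3,4] "read" : PP\(N\NP)
        [4,6] (S/NP)\PP   >
          [4,5] "river" : ((S/NP)\PP)/N
          [5,6] "from" : N
      [6,7] "this" : PP\(S/NP)
    [7,8] "liked" : (S\(NP\S))\PP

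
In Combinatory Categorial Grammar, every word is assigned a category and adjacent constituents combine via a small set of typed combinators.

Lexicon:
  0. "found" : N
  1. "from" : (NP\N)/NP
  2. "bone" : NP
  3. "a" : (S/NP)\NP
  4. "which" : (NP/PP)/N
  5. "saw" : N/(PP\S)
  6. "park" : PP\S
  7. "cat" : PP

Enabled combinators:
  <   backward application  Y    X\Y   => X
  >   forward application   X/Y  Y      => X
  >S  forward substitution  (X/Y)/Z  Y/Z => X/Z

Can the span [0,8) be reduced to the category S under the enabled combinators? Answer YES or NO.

YES

[0,8] S   >
  [0,4] S/NP   <
    [0,3] NP   <
      [0,1] "found" : N
      [1,3] NP\N   >
        [1,2] "from" : (NP\N)/NP
        [2,3] "bone" : NP
    [3,4] "a" : (S/NP)\NP
  [4,8] NP   >
    [4,7] NP/PP   >
      [4,5] "which" : (NP/PP)/N
      [5,7] N   >
        [5,6] "saw" : N/(PP\S)
        [6,7] "park" : PP\S
    [7,8] "cat" : PP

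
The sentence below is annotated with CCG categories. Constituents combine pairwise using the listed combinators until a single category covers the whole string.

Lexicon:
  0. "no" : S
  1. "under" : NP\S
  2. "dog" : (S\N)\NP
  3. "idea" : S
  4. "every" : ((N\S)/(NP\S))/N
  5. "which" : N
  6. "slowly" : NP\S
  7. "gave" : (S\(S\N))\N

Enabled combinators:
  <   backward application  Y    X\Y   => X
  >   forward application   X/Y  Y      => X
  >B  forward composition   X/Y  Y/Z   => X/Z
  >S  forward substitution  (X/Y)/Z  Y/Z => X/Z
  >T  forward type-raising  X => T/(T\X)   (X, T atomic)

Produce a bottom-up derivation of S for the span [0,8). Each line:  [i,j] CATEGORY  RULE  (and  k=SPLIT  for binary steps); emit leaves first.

[0,8] S   <
  [0,3] S\N   <
    [0,2] NP   <
      [0,1] "no" : S
      [1,2] "under" : NP\S
    [2,3] "dog" : (S\N)\NP
  [3,8] S\(S\N)   <
    [3,7] N   >
      [3,4] N/(N\S)   >T
        [3,4] "idea" : S
      [4,7] N\S   >
        [4,6] (N\S)/(NP\S)   >
          [4,5] "every" : ((N\S)/(NP\S))/N
          [5,6] "which" : N
        [6,7] "slowly" : NP\S
    [7,8] "gave" : (S\(S\N))\N

[0,1] S  lex  "no"
[1,2] NP\S  lex  "under"
[0,2] NP  <  k=1
[2,3] (S\N)\NP  lex  "dog"
[0,3] S\N  <  k=2
[3,4] S  lex  "idea"
[3,4] N/(N\S)  >T
[4,5] ((N\S)/(NP\S))/N  lex  "every"
[5,6] N  lex  "which"
[4,6] (N\S)/(NP\S)  >  k=5
[6,7] NP\S  lex  "slowly"
[4,7] N\S  >  k=6
[3,7] N  >  k=4
[7,8] (S\(S\N))\N  lex  "gave"
[3,8] S\(S\N)  <  k=7
[0,8] S  <  k=3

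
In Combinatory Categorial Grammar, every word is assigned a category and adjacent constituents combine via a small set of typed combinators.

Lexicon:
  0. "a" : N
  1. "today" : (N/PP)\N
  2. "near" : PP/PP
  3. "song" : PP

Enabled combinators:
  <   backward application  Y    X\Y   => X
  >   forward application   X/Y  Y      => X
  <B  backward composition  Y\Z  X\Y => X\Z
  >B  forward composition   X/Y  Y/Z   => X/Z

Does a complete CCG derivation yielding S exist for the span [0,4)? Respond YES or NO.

N (N/PP)\N PP/PP PP
CKY chart[0,4] = {N}; S ∉ chart

NO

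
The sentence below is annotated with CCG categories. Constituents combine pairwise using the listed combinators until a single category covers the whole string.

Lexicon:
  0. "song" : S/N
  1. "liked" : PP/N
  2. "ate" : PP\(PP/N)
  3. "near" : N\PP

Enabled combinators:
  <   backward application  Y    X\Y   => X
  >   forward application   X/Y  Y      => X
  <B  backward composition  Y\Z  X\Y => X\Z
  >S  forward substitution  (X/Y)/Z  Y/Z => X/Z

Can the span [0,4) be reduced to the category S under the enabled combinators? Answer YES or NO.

[0,4] S   >
  [0,1] "song" : S/N
  [1,4] N   <
    [1,3] PP   <
      [1,2] "liked" : PP/N
      [2,3] "ate" : PP\(PP/N)
    [3,4] "near" : N\PP

YES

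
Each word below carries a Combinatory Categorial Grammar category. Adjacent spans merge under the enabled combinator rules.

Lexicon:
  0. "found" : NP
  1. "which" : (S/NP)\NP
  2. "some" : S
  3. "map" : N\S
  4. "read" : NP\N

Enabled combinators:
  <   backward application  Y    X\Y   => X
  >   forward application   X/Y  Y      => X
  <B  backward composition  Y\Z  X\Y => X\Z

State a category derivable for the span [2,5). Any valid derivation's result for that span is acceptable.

[0,5] S   >
  [0,2] S/NP   <
    [0,1] "found" : NP
    [1,2] "which" : (S/NP)\NP
  [2,5] NP   <
    [2,4] N   <
      [2,3] "some" : S
      [3,4] "map" : N\S
    [4,5] "read" : NP\N

NP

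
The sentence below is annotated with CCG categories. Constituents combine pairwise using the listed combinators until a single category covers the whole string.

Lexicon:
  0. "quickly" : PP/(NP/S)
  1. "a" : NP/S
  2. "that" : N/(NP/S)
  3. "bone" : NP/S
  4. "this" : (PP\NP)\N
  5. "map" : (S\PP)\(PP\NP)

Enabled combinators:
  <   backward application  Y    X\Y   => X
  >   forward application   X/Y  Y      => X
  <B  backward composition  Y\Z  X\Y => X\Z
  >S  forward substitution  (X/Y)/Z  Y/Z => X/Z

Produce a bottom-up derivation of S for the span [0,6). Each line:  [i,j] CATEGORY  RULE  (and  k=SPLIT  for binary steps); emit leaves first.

[0,1] PP/(NP/S)  lex  "quickly"
[1,2] NP/S  lex  "a"
[0,2] PP  >  k=1
[2,3] N/(NP/S)  lex  "that"
[3,4] NP/S  lex  "bone"
[2,4] N  >  k=3
[4,5] (PP\NP)\N  lex  "this"
[2,5] PP\NP  <  k=4
[5,6] (S\PP)\(PP\NP)  lex  "map"
[2,6] S\PP  <  k=5
[0,6] S  <  k=2

[0,6] S   <
  [0,2] PP   >
    [0,1] "quickly" : PP/(NP/S)
    [1,2] "a" : NP/S
  [2,6] S\PP   <
    [2,5] PP\NP   <
      [2,4] N   >
        [2,3] "that" : N/(NP/S)
        [3,4] "bone" : NP/S
      [4,5] "this" : (PP\NP)\N
    [5,6] "map" : (S\PP)\(PP\NP)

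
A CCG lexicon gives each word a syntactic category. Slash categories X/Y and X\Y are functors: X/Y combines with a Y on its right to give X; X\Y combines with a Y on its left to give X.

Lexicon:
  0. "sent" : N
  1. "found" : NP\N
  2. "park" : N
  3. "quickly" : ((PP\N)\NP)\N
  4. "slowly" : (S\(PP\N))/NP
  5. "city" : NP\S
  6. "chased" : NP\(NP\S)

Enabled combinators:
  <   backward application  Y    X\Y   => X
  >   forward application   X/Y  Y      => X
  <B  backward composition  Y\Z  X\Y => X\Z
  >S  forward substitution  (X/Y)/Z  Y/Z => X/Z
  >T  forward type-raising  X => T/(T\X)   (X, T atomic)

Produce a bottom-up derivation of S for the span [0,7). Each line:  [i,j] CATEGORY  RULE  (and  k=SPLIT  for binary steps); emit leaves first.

[0,1] N  lex  "sent"
[1,2] NP\N  lex  "found"
[0,2] NP  <  k=1
[2,3] N  lex  "park"
[3,4] ((PP\N)\NP)\N  lex  "quickly"
[2,4] (PP\N)\NP  <  k=3
[0,4] PP\N  <  k=2
[4,5] (S\(PP\N))/NP  lex  "slowly"
[5,6] NP\S  lex  "city"
[6,7] NP\(NP\S)  lex  "chased"
[5,7] NP  <  k=6
[4,7] S\(PP\N)  >  k=5
[0,7] S  <  k=4

[0,7] S   <
  [0,4] PP\N   <
    [0,2] NP   <
      [0,1] "sent" : N
      [1,2] "found" : NP\N
    [2,4] (PP\N)\NP   <
      [2,3] "park" : N
      [3,4] "quickly" : ((PP\N)\NP)\N
  [4,7] S\(PP\N)   >
    [4,5] "slowly" : (S\(PP\N))/NP
    [5,7] NP   <
      [5,6] "city" : NP\S
      [6,7] "chased" : NP\(NP\S)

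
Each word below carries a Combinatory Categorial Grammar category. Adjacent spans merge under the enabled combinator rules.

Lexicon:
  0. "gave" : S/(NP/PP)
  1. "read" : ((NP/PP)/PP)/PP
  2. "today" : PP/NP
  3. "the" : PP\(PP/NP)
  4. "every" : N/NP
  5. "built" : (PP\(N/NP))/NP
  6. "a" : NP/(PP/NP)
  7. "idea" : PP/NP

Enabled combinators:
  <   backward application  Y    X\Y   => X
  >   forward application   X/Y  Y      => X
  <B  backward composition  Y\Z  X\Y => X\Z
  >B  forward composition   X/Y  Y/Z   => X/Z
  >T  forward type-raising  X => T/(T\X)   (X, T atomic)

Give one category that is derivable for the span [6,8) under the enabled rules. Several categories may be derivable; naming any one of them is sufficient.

NP

[0,8] S   >
  [0,4] S/PP   >B
    [0,1] "gave" : S/(NP/PP)
    [1,4] (NP/PP)/PP   >
      [1,2] "read" : ((NP/PP)/PP)/PP
      [2,4] PP   <
        [2,3] "today" : PP/NP
        [3,4] "the" : PP\(PP/NP)
  [4,8] PP   <
    [4,5] "every" : N/NP
    [5,8] PP\(N/NP)   >
      [5,6] "built" : (PP\(N/NP))/NP
      [6,8] NP   >
        [6,7] "a" : NP/(PP/NP)
        [7,8] "idea" : PP/NP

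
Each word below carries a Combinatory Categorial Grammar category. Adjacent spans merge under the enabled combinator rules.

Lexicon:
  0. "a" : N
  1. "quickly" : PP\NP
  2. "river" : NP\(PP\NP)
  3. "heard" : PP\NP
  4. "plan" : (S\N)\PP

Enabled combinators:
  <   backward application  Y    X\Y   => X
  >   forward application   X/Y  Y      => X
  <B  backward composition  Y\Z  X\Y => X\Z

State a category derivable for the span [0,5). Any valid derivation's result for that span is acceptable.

[0,5] S   <
  [0,1] "a" : N
  [1,5] S\N   <
    [1,4] PP   <
      [1,3] NP   <
        [1,2] "quickly" : PP\NP
        [2,3] "river" : NP\(PP\NP)
      [3,4] "heard" : PP\NP
    [4,5] "plan" : (S\N)\PP

S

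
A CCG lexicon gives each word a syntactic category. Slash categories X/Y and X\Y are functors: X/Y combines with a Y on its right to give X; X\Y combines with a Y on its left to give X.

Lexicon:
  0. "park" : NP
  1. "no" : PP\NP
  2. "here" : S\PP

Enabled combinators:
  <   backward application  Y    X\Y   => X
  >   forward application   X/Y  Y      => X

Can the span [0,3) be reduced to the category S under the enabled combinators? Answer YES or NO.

YES

[0,3] S   <
  [0,2] PP   <
    [0,1] "park" : NP
    [1,2] "no" : PP\NP
  [2,3] "here" : S\PP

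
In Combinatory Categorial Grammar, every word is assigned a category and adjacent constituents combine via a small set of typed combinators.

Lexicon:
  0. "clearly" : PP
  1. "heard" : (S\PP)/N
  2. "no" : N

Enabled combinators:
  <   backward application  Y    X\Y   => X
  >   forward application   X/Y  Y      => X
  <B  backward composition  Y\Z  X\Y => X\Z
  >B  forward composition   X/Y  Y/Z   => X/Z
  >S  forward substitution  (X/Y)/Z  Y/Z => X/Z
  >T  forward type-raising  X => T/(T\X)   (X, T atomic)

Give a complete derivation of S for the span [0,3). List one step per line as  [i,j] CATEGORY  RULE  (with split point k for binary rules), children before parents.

[0,3] S   >
  [0,1] S/(S\PP)   >T
    [0,1] "clearly" : PP
  [1,3] S\PP   >
    [1,2] "heard" : (S\PP)/N
    [2,3] "no" : N

[0,1] PP  lex  "clearly"
[0,1] S/(S\PP)  >T
[1,2] (S\PP)/N  lex  "heard"
[2,3] N  lex  "no"
[1,3] S\PP  >  k=2
[0,3] S  >  k=1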